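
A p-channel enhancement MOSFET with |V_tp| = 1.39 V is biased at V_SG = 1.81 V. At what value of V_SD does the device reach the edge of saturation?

The boundary between triode and saturation is V_SD = V_SG − |V_tp| = V_ov.
V_ov = 1.81 − 1.39 = 0.42 V.

V_SD,sat = 0.420 V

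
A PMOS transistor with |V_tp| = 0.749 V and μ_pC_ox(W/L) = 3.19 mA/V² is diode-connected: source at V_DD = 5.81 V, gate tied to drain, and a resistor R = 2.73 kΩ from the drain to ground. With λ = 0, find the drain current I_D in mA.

With gate tied to drain, V_SG = V_SD ≥ V_SG − |V_tp|, so the device is in saturation.
KCL at the drain: ½ k_p (V_SG − |V_tp|)² = (V_DD − V_SG)/R.
Let x = V_SG − 0.749. Then 4.35 x² + x − 5.061 = 0, giving x = 0.969 V (positive root), so V_SG = 1.72 V.
I_D = (V_DD − V_SG)/R = (5.81 − 1.72) / 2.73 = 1.5 mA.

I_D = 1.50 mA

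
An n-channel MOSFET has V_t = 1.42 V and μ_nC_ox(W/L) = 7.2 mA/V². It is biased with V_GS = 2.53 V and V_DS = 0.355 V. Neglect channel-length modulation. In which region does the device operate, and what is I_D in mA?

V_ov = V_GS − V_t = 2.53 − 1.42 = 1.11 V.
Since V_DS = 0.355 V < V_ov = 1.11 V, the device is in the triode region.
I_D = k_n [V_ov · V_DS − ½ V_DS²] = 7.2 × [1.11 × 0.355 − 0.5 × 0.355²] = 2.38 mA.

Triode; I_D = 2.38 mA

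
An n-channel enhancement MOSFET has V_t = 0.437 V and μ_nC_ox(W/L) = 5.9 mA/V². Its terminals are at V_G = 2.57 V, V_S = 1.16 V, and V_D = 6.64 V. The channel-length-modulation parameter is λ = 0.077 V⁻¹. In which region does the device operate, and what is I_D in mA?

Saturation; I_D = 3.97 mA

V_GS = V_G − V_S = 2.57 − 1.16 = 1.41 V; V_DS = V_D − V_S = 6.64 − 1.16 = 5.48 V.
V_ov = V_GS − V_t = 1.41 − 0.437 = 0.973 V.
Since V_DS = 5.48 V ≥ V_ov = 0.973 V, the device is in saturation.
I_D = ½ k_n V_ov² (1 + λ V_DS) = 0.5 × 5.9 × 0.973² × (1 + 0.077 × 5.48) = 3.97 mA.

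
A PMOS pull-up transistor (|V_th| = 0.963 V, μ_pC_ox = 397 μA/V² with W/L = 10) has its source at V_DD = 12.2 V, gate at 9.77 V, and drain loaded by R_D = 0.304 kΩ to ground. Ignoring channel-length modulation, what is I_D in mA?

I_D = 4.27 mA

V_SG = V_DD − V_G = 12.2 − 9.77 = 2.43 V, so V_ov = 2.43 − 0.963 = 1.47 V.
k_p = μ_pC_ox · (W/L) = 3.97 mA/V².
Assume saturation: I_D = ½ k_p V_ov² = 0.5 × 3.97 × 1.47² = 4.27 mA, giving V_SD = V_DD − I_D R_D = 12.2 − 4.27 × 0.304 = 10.9 V.
V_SD = 10.9 V ≥ V_ov = 1.47 V, confirming saturation.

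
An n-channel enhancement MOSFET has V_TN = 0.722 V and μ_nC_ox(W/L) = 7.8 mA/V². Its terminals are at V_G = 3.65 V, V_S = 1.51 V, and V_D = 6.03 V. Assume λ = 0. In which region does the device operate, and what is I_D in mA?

Saturation; I_D = 7.84 mA

V_GS = V_G − V_S = 3.65 − 1.51 = 2.14 V; V_DS = V_D − V_S = 6.03 − 1.51 = 4.52 V.
V_ov = V_GS − V_TN = 2.14 − 0.722 = 1.42 V.
Since V_DS = 4.52 V ≥ V_ov = 1.42 V, the device is in saturation.
I_D = ½ k_n V_ov² = 0.5 × 7.8 × 1.42² = 7.84 mA.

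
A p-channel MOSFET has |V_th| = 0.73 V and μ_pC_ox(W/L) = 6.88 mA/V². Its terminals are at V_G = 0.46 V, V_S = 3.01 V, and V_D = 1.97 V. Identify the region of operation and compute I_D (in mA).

V_SG = V_S − V_G = 3.01 − 0.46 = 2.55 V; V_SD = V_S − V_D = 3.01 − 1.97 = 1.04 V.
V_ov = V_SG − |V_th| = 2.55 − 0.73 = 1.82 V.
Since V_SD = 1.04 V < V_ov = 1.82 V, the device is in the triode region.
I_D = k_p [V_ov · V_SD − ½ V_SD²] = 6.88 × [1.82 × 1.04 − 0.5 × 1.04²] = 9.3 mA.

Triode; I_D = 9.30 mA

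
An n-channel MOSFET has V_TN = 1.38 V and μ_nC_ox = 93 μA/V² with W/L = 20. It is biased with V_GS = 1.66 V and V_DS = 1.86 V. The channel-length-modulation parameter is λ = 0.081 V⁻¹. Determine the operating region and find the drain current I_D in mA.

Saturation; I_D = 0.0839 mA

k_n = μ_nC_ox · (W/L) = 1.86 mA/V².
V_ov = V_GS − V_TN = 1.66 − 1.38 = 0.28 V.
Since V_DS = 1.86 V ≥ V_ov = 0.28 V, the device is in saturation.
I_D = ½ k_n V_ov² (1 + λ V_DS) = 0.5 × 1.86 × 0.28² × (1 + 0.081 × 1.86) = 0.0839 mA.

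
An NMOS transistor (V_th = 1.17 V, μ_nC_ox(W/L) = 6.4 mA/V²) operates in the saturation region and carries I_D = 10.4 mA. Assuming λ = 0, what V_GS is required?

V_GS = 2.97 V

In saturation I_D = ½ k_n (V_GS − V_th)², so V_GS − V_th = √(2 I_D / k_n) = √(2 × 10.4 / 6.4) = 1.8 V.
V_GS = 1.17 + 1.8 = 2.97 V.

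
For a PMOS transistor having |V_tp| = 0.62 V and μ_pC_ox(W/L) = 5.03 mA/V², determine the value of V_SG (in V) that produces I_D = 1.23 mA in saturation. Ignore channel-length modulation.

V_SG = 1.32 V

In saturation I_D = ½ k_p (V_SG − |V_tp|)², so V_SG − |V_tp| = √(2 I_D / k_p) = √(2 × 1.23 / 5.03) = 0.699 V.
V_SG = 0.62 + 0.699 = 1.32 V.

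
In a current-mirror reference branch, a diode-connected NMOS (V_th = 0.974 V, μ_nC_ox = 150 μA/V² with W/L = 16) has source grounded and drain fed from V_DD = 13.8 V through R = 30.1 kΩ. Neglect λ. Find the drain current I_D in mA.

I_D = 0.407 mA

With gate tied to drain, V_GS = V_DS ≥ V_GS − V_th, so the device is in saturation.
k_n = μ_nC_ox · (W/L) = 2.4 mA/V².
KCL at the drain: ½ k_n (V_GS − V_th)² = (V_DD − V_GS)/R.
Let x = V_GS − 0.974. Then 36.1 x² + x − 12.83 = 0, giving x = 0.582 V (positive root), so V_GS = 1.56 V.
I_D = (V_DD − V_GS)/R = (13.8 − 1.56) / 30.1 = 0.407 mA.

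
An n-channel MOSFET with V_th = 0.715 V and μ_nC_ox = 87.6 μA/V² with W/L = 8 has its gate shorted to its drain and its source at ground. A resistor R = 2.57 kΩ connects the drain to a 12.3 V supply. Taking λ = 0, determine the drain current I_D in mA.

I_D = 3.31 mA

With gate tied to drain, V_GS = V_DS ≥ V_GS − V_th, so the device is in saturation.
k_n = μ_nC_ox · (W/L) = 0.7008 mA/V².
KCL at the drain: ½ k_n (V_GS − V_th)² = (V_DD − V_GS)/R.
Let x = V_GS − 0.715. Then 0.901 x² + x − 11.59 = 0, giving x = 3.07 V (positive root), so V_GS = 3.79 V.
I_D = (V_DD − V_GS)/R = (12.3 − 3.79) / 2.57 = 3.31 mA.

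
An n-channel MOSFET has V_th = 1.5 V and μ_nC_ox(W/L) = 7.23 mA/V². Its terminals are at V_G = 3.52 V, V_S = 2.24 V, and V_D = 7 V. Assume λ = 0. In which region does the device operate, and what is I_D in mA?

Cutoff; I_D = 0 mA

V_GS = V_G − V_S = 3.52 − 2.24 = 1.28 V; V_DS = V_D − V_S = 7 − 2.24 = 4.76 V.
V_GS = 1.28 V < V_th = 1.5 V, so the transistor is in cutoff.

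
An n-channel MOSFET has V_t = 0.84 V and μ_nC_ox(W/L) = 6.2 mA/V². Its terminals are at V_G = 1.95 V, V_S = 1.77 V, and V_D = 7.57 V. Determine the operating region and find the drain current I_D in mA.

Cutoff; I_D = 0 mA

V_GS = V_G − V_S = 1.95 − 1.77 = 0.18 V; V_DS = V_D − V_S = 7.57 − 1.77 = 5.8 V.
V_GS = 0.18 V < V_t = 0.84 V, so the transistor is in cutoff.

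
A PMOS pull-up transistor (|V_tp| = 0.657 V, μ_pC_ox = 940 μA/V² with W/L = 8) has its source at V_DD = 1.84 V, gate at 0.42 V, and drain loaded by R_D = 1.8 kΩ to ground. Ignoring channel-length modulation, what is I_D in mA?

V_SG = V_DD − V_G = 1.84 − 0.42 = 1.42 V, so V_ov = 1.42 − 0.657 = 0.763 V.
k_p = μ_pC_ox · (W/L) = 7.52 mA/V².
Assume saturation: I_D = ½ k_p V_ov² = 0.5 × 7.52 × 0.763² = 2.19 mA, giving V_SD = V_DD − I_D R_D = 1.84 − 2.19 × 1.8 = -2.1 V.
But -2.1 V < V_ov = 0.763 V, so the device is actually in triode.
In triode I_D = k_p[V_ov V_SD − ½ V_SD²] and I_D = (V_DD − V_SD)/R_D. Equating: 6.77 V_SD² − 11.33 V_SD + 1.84 = 0, giving V_SD = 0.182 V (the root below V_ov).
I_D = (1.84 − 0.182) / 1.8 = 0.921 mA.

I_D = 0.921 mA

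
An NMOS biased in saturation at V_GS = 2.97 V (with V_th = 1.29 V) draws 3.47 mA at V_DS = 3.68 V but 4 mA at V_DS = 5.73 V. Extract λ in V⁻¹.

λ = 0.103 V⁻¹

With V_GS fixed, I_D ∝ (1 + λ V_DS) in saturation, so I_D2/I_D1 = (1 + λ V_DS2)/(1 + λ V_DS1).
4/3.47 = 1.153 = (1 + 5.73 λ)/(1 + 3.68 λ).
Solving: λ (I_D1 V_DS2 − I_D2 V_DS1) = I_D2 − I_D1, so λ = (4 − 3.47) / (3.47 × 5.73 − 4 × 3.68) = 0.53 / 5.16 = 0.103 V⁻¹.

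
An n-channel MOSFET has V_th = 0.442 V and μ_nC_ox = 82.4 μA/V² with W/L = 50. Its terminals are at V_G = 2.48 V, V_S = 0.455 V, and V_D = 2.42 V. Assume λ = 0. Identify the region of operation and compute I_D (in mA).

Saturation; I_D = 5.16 mA

V_GS = V_G − V_S = 2.48 − 0.455 = 2.02 V; V_DS = V_D − V_S = 2.42 − 0.455 = 1.96 V.
k_n = μ_nC_ox · (W/L) = 4.12 mA/V².
V_ov = V_GS − V_th = 2.02 − 0.442 = 1.58 V.
Since V_DS = 1.96 V ≥ V_ov = 1.58 V, the device is in saturation.
I_D = ½ k_n V_ov² = 0.5 × 4.12 × 1.58² = 5.16 mA.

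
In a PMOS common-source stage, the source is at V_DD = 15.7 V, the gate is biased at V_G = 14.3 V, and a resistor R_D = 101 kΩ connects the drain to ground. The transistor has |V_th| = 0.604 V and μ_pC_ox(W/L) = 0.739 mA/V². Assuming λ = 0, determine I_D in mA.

V_SG = V_DD − V_G = 15.7 − 14.3 = 1.4 V, so V_ov = 1.4 − 0.604 = 0.796 V.
Assume saturation: I_D = ½ k_p V_ov² = 0.5 × 0.739 × 0.796² = 0.234 mA, giving V_SD = V_DD − I_D R_D = 15.7 − 0.234 × 101 = -7.95 V.
But -7.95 V < V_ov = 0.796 V, so the device is actually in triode.
In triode I_D = k_p[V_ov V_SD − ½ V_SD²] and I_D = (V_DD − V_SD)/R_D. Equating: 37.3 V_SD² − 60.41 V_SD + 15.7 = 0, giving V_SD = 0.325 V (the root below V_ov).
I_D = (15.7 − 0.325) / 101 = 0.152 mA.

I_D = 0.152 mA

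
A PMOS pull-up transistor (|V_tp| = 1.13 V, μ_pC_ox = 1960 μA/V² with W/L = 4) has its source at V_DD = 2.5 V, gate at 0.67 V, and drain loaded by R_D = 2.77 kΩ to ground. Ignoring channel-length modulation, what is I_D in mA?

V_SG = V_DD − V_G = 2.5 − 0.67 = 1.83 V, so V_ov = 1.83 − 1.13 = 0.7 V.
k_p = μ_pC_ox · (W/L) = 7.84 mA/V².
Assume saturation: I_D = ½ k_p V_ov² = 0.5 × 7.84 × 0.7² = 1.92 mA, giving V_SD = V_DD − I_D R_D = 2.5 − 1.92 × 2.77 = -2.82 V.
But -2.82 V < V_ov = 0.7 V, so the device is actually in triode.
In triode I_D = k_p[V_ov V_SD − ½ V_SD²] and I_D = (V_DD − V_SD)/R_D. Equating: 10.9 V_SD² − 16.2 V_SD + 2.5 = 0, giving V_SD = 0.175 V (the root below V_ov).
I_D = (2.5 − 0.175) / 2.77 = 0.839 mA.

I_D = 0.839 mA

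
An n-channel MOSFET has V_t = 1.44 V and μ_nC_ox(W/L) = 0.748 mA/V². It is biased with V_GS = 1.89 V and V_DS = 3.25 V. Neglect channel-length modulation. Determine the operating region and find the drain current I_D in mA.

Saturation; I_D = 0.0757 mA

V_ov = V_GS − V_t = 1.89 − 1.44 = 0.45 V.
Since V_DS = 3.25 V ≥ V_ov = 0.45 V, the device is in saturation.
I_D = ½ k_n V_ov² = 0.5 × 0.748 × 0.45² = 0.0757 mA.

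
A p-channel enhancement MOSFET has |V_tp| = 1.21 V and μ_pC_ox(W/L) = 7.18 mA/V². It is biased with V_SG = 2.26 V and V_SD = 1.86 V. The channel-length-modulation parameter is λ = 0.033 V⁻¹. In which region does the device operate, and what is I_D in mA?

Saturation; I_D = 4.20 mA

V_ov = V_SG − |V_tp| = 2.26 − 1.21 = 1.05 V.
Since V_SD = 1.86 V ≥ V_ov = 1.05 V, the device is in saturation.
I_D = ½ k_p V_ov² (1 + λ V_SD) = 0.5 × 7.18 × 1.05² × (1 + 0.033 × 1.86) = 4.2 mA.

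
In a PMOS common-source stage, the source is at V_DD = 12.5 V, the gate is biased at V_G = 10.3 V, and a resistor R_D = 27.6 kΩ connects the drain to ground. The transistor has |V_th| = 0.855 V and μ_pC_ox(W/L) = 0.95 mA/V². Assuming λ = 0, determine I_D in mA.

V_SG = V_DD − V_G = 12.5 − 10.3 = 2.2 V, so V_ov = 2.2 − 0.855 = 1.34 V.
Assume saturation: I_D = ½ k_p V_ov² = 0.5 × 0.95 × 1.34² = 0.859 mA, giving V_SD = V_DD − I_D R_D = 12.5 − 0.859 × 27.6 = -11.2 V.
But -11.2 V < V_ov = 1.34 V, so the device is actually in triode.
In triode I_D = k_p[V_ov V_SD − ½ V_SD²] and I_D = (V_DD − V_SD)/R_D. Equating: 13.1 V_SD² − 36.27 V_SD + 12.5 = 0, giving V_SD = 0.404 V (the root below V_ov).
I_D = (12.5 − 0.404) / 27.6 = 0.438 mA.

I_D = 0.438 mA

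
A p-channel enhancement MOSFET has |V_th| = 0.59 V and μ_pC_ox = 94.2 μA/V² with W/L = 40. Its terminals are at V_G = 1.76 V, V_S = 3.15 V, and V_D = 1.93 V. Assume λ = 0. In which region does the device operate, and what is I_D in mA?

V_SG = V_S − V_G = 3.15 − 1.76 = 1.39 V; V_SD = V_S − V_D = 3.15 − 1.93 = 1.22 V.
k_p = μ_pC_ox · (W/L) = 3.768 mA/V².
V_ov = V_SG − |V_th| = 1.39 − 0.59 = 0.8 V.
Since V_SD = 1.22 V ≥ V_ov = 0.8 V, the device is in saturation.
I_D = ½ k_p V_ov² = 0.5 × 3.768 × 0.8² = 1.21 mA.

Saturation; I_D = 1.21 mA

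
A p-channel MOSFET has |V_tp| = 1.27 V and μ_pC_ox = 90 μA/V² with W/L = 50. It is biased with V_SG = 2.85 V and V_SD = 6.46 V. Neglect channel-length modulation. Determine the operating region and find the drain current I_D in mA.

Saturation; I_D = 5.62 mA

k_p = μ_pC_ox · (W/L) = 4.5 mA/V².
V_ov = V_SG − |V_tp| = 2.85 − 1.27 = 1.58 V.
Since V_SD = 6.46 V ≥ V_ov = 1.58 V, the device is in saturation.
I_D = ½ k_p V_ov² = 0.5 × 4.5 × 1.58² = 5.62 mA.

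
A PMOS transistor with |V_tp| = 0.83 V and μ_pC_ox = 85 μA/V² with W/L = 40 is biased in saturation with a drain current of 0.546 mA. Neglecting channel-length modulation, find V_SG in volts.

V_SG = 1.40 V

k_p = μ_pC_ox · (W/L) = 3.4 mA/V².
In saturation I_D = ½ k_p (V_SG − |V_tp|)², so V_SG − |V_tp| = √(2 I_D / k_p) = √(2 × 0.546 / 3.4) = 0.567 V.
V_SG = 0.83 + 0.567 = 1.4 V.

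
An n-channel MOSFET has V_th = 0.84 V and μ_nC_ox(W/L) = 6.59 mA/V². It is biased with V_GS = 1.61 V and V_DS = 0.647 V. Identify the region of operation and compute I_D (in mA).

V_ov = V_GS − V_th = 1.61 − 0.84 = 0.77 V.
Since V_DS = 0.647 V < V_ov = 0.77 V, the device is in the triode region.
I_D = k_n [V_ov · V_DS − ½ V_DS²] = 6.59 × [0.77 × 0.647 − 0.5 × 0.647²] = 1.9 mA.

Triode; I_D = 1.90 mA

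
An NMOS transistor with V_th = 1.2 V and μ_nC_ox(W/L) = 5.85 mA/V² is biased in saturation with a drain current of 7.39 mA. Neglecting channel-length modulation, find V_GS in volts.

V_GS = 2.79 V

In saturation I_D = ½ k_n (V_GS − V_th)², so V_GS − V_th = √(2 I_D / k_n) = √(2 × 7.39 / 5.85) = 1.59 V.
V_GS = 1.2 + 1.59 = 2.79 V.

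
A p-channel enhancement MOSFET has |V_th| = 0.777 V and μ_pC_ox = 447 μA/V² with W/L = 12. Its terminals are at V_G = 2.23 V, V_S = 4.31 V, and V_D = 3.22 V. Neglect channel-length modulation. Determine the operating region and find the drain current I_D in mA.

Triode; I_D = 4.43 mA

V_SG = V_S − V_G = 4.31 − 2.23 = 2.08 V; V_SD = V_S − V_D = 4.31 − 3.22 = 1.09 V.
k_p = μ_pC_ox · (W/L) = 5.364 mA/V².
V_ov = V_SG − |V_th| = 2.08 − 0.777 = 1.3 V.
Since V_SD = 1.09 V < V_ov = 1.3 V, the device is in the triode region.
I_D = k_p [V_ov · V_SD − ½ V_SD²] = 5.364 × [1.3 × 1.09 − 0.5 × 1.09²] = 4.43 mA.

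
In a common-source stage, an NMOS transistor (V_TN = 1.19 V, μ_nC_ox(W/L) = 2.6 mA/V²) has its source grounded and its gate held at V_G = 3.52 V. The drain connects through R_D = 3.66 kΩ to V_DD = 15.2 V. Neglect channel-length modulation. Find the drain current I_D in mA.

I_D = 3.94 mA

V_GS = V_G = 3.52 V, so V_ov = 3.52 − 1.19 = 2.33 V.
Assume saturation: I_D = ½ k_n V_ov² = 0.5 × 2.6 × 2.33² = 7.06 mA, giving V_DS = V_DD − I_D R_D = 15.2 − 7.06 × 3.66 = -10.6 V.
But -10.6 V < V_ov = 2.33 V, so the device is actually in triode.
In triode I_D = k_n[V_ov V_DS − ½ V_DS²] and I_D = (V_DD − V_DS)/R_D. Equating: 4.76 V_DS² − 23.17 V_DS + 15.2 = 0, giving V_DS = 0.781 V (the root below V_ov).
I_D = (15.2 − 0.781) / 3.66 = 3.94 mA.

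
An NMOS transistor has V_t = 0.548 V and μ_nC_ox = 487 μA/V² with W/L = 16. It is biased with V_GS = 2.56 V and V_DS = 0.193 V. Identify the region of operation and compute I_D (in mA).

k_n = μ_nC_ox · (W/L) = 7.792 mA/V².
V_ov = V_GS − V_t = 2.56 − 0.548 = 2.01 V.
Since V_DS = 0.193 V < V_ov = 2.01 V, the device is in the triode region.
I_D = k_n [V_ov · V_DS − ½ V_DS²] = 7.792 × [2.01 × 0.193 − 0.5 × 0.193²] = 2.88 mA.

Triode; I_D = 2.88 mA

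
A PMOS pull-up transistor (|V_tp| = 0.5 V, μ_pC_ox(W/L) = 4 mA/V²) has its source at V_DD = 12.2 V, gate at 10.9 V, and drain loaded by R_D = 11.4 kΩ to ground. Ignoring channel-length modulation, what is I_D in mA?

I_D = 1.03 mA

V_SG = V_DD − V_G = 12.2 − 10.9 = 1.3 V, so V_ov = 1.3 − 0.5 = 0.8 V.
Assume saturation: I_D = ½ k_p V_ov² = 0.5 × 4 × 0.8² = 1.28 mA, giving V_SD = V_DD − I_D R_D = 12.2 − 1.28 × 11.4 = -2.39 V.
But -2.39 V < V_ov = 0.8 V, so the device is actually in triode.
In triode I_D = k_p[V_ov V_SD − ½ V_SD²] and I_D = (V_DD − V_SD)/R_D. Equating: 22.8 V_SD² − 37.48 V_SD + 12.2 = 0, giving V_SD = 0.447 V (the root below V_ov).
I_D = (12.2 − 0.447) / 11.4 = 1.03 mA.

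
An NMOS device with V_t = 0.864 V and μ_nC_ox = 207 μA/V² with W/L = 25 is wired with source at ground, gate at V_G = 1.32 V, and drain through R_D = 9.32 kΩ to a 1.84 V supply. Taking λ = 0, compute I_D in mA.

I_D = 0.188 mA

V_GS = V_G = 1.32 V, so V_ov = 1.32 − 0.864 = 0.456 V.
k_n = μ_nC_ox · (W/L) = 5.175 mA/V².
Assume saturation: I_D = ½ k_n V_ov² = 0.5 × 5.175 × 0.456² = 0.538 mA, giving V_DS = V_DD − I_D R_D = 1.84 − 0.538 × 9.32 = -3.17 V.
But -3.17 V < V_ov = 0.456 V, so the device is actually in triode.
In triode I_D = k_n[V_ov V_DS − ½ V_DS²] and I_D = (V_DD − V_DS)/R_D. Equating: 24.1 V_DS² − 22.99 V_DS + 1.84 = 0, giving V_DS = 0.0882 V (the root below V_ov).
I_D = (1.84 − 0.0882) / 9.32 = 0.188 mA.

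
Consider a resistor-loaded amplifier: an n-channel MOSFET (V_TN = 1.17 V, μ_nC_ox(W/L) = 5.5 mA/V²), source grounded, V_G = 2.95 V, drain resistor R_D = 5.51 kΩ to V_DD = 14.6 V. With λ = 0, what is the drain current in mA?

V_GS = V_G = 2.95 V, so V_ov = 2.95 − 1.17 = 1.78 V.
Assume saturation: I_D = ½ k_n V_ov² = 0.5 × 5.5 × 1.78² = 8.71 mA, giving V_DS = V_DD − I_D R_D = 14.6 − 8.71 × 5.51 = -33.4 V.
But -33.4 V < V_ov = 1.78 V, so the device is actually in triode.
In triode I_D = k_n[V_ov V_DS − ½ V_DS²] and I_D = (V_DD − V_DS)/R_D. Equating: 15.2 V_DS² − 54.94 V_DS + 14.6 = 0, giving V_DS = 0.289 V (the root below V_ov).
I_D = (14.6 − 0.289) / 5.51 = 2.6 mA.

I_D = 2.60 mA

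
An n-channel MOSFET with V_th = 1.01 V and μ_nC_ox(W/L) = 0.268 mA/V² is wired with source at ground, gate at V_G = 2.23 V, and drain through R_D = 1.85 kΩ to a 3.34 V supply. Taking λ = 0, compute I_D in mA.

V_GS = V_G = 2.23 V, so V_ov = 2.23 − 1.01 = 1.22 V.
Assume saturation: I_D = ½ k_n V_ov² = 0.5 × 0.268 × 1.22² = 0.199 mA, giving V_DS = V_DD − I_D R_D = 3.34 − 0.199 × 1.85 = 2.97 V.
V_DS = 2.97 V ≥ V_ov = 1.22 V, confirming saturation.

I_D = 0.199 mA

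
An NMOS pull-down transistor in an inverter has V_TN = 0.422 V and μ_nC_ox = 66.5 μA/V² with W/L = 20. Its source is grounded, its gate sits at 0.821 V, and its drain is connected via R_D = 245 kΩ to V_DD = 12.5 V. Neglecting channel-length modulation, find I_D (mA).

I_D = 0.0506 mA

V_GS = V_G = 0.821 V, so V_ov = 0.821 − 0.422 = 0.399 V.
k_n = μ_nC_ox · (W/L) = 1.33 mA/V².
Assume saturation: I_D = ½ k_n V_ov² = 0.5 × 1.33 × 0.399² = 0.106 mA, giving V_DS = V_DD − I_D R_D = 12.5 − 0.106 × 245 = -13.4 V.
But -13.4 V < V_ov = 0.399 V, so the device is actually in triode.
In triode I_D = k_n[V_ov V_DS − ½ V_DS²] and I_D = (V_DD − V_DS)/R_D. Equating: 163 V_DS² − 131 V_DS + 12.5 = 0, giving V_DS = 0.111 V (the root below V_ov).
I_D = (12.5 − 0.111) / 245 = 0.0506 mA.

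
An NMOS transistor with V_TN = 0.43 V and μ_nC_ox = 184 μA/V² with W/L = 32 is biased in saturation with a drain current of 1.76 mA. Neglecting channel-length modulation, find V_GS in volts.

k_n = μ_nC_ox · (W/L) = 5.888 mA/V².
In saturation I_D = ½ k_n (V_GS − V_TN)², so V_GS − V_TN = √(2 I_D / k_n) = √(2 × 1.76 / 5.888) = 0.773 V.
V_GS = 0.43 + 0.773 = 1.2 V.

V_GS = 1.20 V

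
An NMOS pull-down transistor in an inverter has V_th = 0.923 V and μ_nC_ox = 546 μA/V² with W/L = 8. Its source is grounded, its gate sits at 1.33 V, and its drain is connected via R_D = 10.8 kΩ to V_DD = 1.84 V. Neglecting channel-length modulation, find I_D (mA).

I_D = 0.161 mA

V_GS = V_G = 1.33 V, so V_ov = 1.33 − 0.923 = 0.407 V.
k_n = μ_nC_ox · (W/L) = 4.368 mA/V².
Assume saturation: I_D = ½ k_n V_ov² = 0.5 × 4.368 × 0.407² = 0.362 mA, giving V_DS = V_DD − I_D R_D = 1.84 − 0.362 × 10.8 = -2.07 V.
But -2.07 V < V_ov = 0.407 V, so the device is actually in triode.
In triode I_D = k_n[V_ov V_DS − ½ V_DS²] and I_D = (V_DD − V_DS)/R_D. Equating: 23.6 V_DS² − 20.2 V_DS + 1.84 = 0, giving V_DS = 0.104 V (the root below V_ov).
I_D = (1.84 − 0.104) / 10.8 = 0.161 mA.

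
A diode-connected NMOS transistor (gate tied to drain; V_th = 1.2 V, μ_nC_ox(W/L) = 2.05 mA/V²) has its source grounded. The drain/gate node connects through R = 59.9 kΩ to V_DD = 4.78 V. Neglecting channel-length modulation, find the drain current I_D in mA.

I_D = 0.0559 mA

With gate tied to drain, V_GS = V_DS ≥ V_GS − V_th, so the device is in saturation.
KCL at the drain: ½ k_n (V_GS − V_th)² = (V_DD − V_GS)/R.
Let x = V_GS − 1.2. Then 61.4 x² + x − 3.58 = 0, giving x = 0.233 V (positive root), so V_GS = 1.43 V.
I_D = (V_DD − V_GS)/R = (4.78 − 1.43) / 59.9 = 0.0559 mA.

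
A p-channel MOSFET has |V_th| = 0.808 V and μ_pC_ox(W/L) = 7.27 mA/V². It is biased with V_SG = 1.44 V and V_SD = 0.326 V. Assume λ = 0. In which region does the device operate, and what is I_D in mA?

V_ov = V_SG − |V_th| = 1.44 − 0.808 = 0.632 V.
Since V_SD = 0.326 V < V_ov = 0.632 V, the device is in the triode region.
I_D = k_p [V_ov · V_SD − ½ V_SD²] = 7.27 × [0.632 × 0.326 − 0.5 × 0.326²] = 1.11 mA.

Triode; I_D = 1.11 mA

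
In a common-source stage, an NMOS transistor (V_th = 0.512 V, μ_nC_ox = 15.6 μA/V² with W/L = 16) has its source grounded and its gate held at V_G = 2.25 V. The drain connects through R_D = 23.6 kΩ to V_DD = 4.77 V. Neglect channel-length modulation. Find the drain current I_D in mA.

I_D = 0.182 mA

V_GS = V_G = 2.25 V, so V_ov = 2.25 − 0.512 = 1.74 V.
k_n = μ_nC_ox · (W/L) = 0.2496 mA/V².
Assume saturation: I_D = ½ k_n V_ov² = 0.5 × 0.2496 × 1.74² = 0.377 mA, giving V_DS = V_DD − I_D R_D = 4.77 − 0.377 × 23.6 = -4.13 V.
But -4.13 V < V_ov = 1.74 V, so the device is actually in triode.
In triode I_D = k_n[V_ov V_DS − ½ V_DS²] and I_D = (V_DD − V_DS)/R_D. Equating: 2.95 V_DS² − 11.24 V_DS + 4.77 = 0, giving V_DS = 0.486 V (the root below V_ov).
I_D = (4.77 − 0.486) / 23.6 = 0.182 mA.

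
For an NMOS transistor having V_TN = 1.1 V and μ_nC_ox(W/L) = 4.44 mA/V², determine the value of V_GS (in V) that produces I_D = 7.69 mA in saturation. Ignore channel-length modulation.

In saturation I_D = ½ k_n (V_GS − V_TN)², so V_GS − V_TN = √(2 I_D / k_n) = √(2 × 7.69 / 4.44) = 1.86 V.
V_GS = 1.1 + 1.86 = 2.96 V.

V_GS = 2.96 V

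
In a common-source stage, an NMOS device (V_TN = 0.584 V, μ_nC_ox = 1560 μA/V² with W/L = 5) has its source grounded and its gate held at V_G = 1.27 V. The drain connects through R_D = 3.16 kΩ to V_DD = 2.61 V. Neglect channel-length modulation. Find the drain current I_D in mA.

I_D = 0.774 mA

V_GS = V_G = 1.27 V, so V_ov = 1.27 − 0.584 = 0.686 V.
k_n = μ_nC_ox · (W/L) = 7.8 mA/V².
Assume saturation: I_D = ½ k_n V_ov² = 0.5 × 7.8 × 0.686² = 1.84 mA, giving V_DS = V_DD − I_D R_D = 2.61 − 1.84 × 3.16 = -3.19 V.
But -3.19 V < V_ov = 0.686 V, so the device is actually in triode.
In triode I_D = k_n[V_ov V_DS − ½ V_DS²] and I_D = (V_DD − V_DS)/R_D. Equating: 12.3 V_DS² − 17.91 V_DS + 2.61 = 0, giving V_DS = 0.164 V (the root below V_ov).
I_D = (2.61 − 0.164) / 3.16 = 0.774 mA.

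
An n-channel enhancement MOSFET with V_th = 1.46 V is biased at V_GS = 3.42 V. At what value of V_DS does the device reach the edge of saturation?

V_DS,sat = 1.96 V

The boundary between triode and saturation is V_DS = V_GS − V_th = V_ov.
V_ov = 3.42 − 1.46 = 1.96 V.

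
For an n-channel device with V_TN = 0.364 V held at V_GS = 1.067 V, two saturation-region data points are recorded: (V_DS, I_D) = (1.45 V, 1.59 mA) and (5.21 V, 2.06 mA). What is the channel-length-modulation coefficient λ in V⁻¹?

λ = 0.0887 V⁻¹

With V_GS fixed, I_D ∝ (1 + λ V_DS) in saturation, so I_D2/I_D1 = (1 + λ V_DS2)/(1 + λ V_DS1).
2.06/1.59 = 1.296 = (1 + 5.21 λ)/(1 + 1.45 λ).
Solving: λ (I_D1 V_DS2 − I_D2 V_DS1) = I_D2 − I_D1, so λ = (2.06 − 1.59) / (1.59 × 5.21 − 2.06 × 1.45) = 0.47 / 5.3 = 0.0887 V⁻¹.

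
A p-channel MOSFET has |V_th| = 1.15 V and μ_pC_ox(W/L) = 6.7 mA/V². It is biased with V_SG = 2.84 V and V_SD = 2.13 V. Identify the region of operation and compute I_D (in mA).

V_ov = V_SG − |V_th| = 2.84 − 1.15 = 1.69 V.
Since V_SD = 2.13 V ≥ V_ov = 1.69 V, the device is in saturation.
I_D = ½ k_p V_ov² = 0.5 × 6.7 × 1.69² = 9.57 mA.

Saturation; I_D = 9.57 mA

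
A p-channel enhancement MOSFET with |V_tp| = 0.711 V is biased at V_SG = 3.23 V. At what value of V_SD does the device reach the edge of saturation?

The boundary between triode and saturation is V_SD = V_SG − |V_tp| = V_ov.
V_ov = 3.23 − 0.711 = 2.52 V.

V_SD,sat = 2.52 V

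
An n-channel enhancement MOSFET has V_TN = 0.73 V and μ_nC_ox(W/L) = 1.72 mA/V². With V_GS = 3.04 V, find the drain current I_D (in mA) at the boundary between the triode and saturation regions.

At the boundary V_DS = V_ov = V_GS − V_TN = 3.04 − 0.73 = 2.31 V.
I_D = ½ k_n V_ov² = 0.5 × 1.72 × 2.31² = 4.59 mA.

I_D = 4.59 mA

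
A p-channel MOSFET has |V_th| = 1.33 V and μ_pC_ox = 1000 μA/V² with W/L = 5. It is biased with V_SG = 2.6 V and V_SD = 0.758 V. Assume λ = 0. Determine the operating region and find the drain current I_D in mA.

k_p = μ_pC_ox · (W/L) = 5 mA/V².
V_ov = V_SG − |V_th| = 2.6 − 1.33 = 1.27 V.
Since V_SD = 0.758 V < V_ov = 1.27 V, the device is in the triode region.
I_D = k_p [V_ov · V_SD − ½ V_SD²] = 5 × [1.27 × 0.758 − 0.5 × 0.758²] = 3.38 mA.

Triode; I_D = 3.38 mA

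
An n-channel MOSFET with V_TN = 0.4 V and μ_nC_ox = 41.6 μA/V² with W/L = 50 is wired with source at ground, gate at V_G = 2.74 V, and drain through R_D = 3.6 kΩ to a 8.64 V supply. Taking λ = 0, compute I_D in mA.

I_D = 2.26 mA

V_GS = V_G = 2.74 V, so V_ov = 2.74 − 0.4 = 2.34 V.
k_n = μ_nC_ox · (W/L) = 2.08 mA/V².
Assume saturation: I_D = ½ k_n V_ov² = 0.5 × 2.08 × 2.34² = 5.69 mA, giving V_DS = V_DD − I_D R_D = 8.64 − 5.69 × 3.6 = -11.9 V.
But -11.9 V < V_ov = 2.34 V, so the device is actually in triode.
In triode I_D = k_n[V_ov V_DS − ½ V_DS²] and I_D = (V_DD − V_DS)/R_D. Equating: 3.74 V_DS² − 18.52 V_DS + 8.64 = 0, giving V_DS = 0.521 V (the root below V_ov).
I_D = (8.64 − 0.521) / 3.6 = 2.26 mA.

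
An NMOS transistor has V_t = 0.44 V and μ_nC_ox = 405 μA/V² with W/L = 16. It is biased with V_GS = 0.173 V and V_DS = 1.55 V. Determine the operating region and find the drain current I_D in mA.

V_GS = 0.173 V < V_t = 0.44 V, so the transistor is in cutoff.

Cutoff; I_D = 0 mA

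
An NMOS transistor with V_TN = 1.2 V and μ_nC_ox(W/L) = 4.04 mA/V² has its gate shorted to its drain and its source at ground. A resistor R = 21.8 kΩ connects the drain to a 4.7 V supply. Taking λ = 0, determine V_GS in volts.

V_GS = 1.47 V

With gate tied to drain, V_GS = V_DS ≥ V_GS − V_TN, so the device is in saturation.
KCL at the drain: ½ k_n (V_GS − V_TN)² = (V_DD − V_GS)/R.
Let x = V_GS − 1.2. Then 44 x² + x − 3.5 = 0, giving x = 0.271 V (positive root), so V_GS = 1.47 V.
I_D = (V_DD − V_GS)/R = (4.7 − 1.47) / 21.8 = 0.148 mA.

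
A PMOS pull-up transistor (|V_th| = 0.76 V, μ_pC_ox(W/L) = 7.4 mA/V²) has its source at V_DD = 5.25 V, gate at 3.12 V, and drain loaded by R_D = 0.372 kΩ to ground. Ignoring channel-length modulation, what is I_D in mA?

I_D = 6.94 mA

V_SG = V_DD − V_G = 5.25 − 3.12 = 2.13 V, so V_ov = 2.13 − 0.76 = 1.37 V.
Assume saturation: I_D = ½ k_p V_ov² = 0.5 × 7.4 × 1.37² = 6.94 mA, giving V_SD = V_DD − I_D R_D = 5.25 − 6.94 × 0.372 = 2.67 V.
V_SD = 2.67 V ≥ V_ov = 1.37 V, confirming saturation.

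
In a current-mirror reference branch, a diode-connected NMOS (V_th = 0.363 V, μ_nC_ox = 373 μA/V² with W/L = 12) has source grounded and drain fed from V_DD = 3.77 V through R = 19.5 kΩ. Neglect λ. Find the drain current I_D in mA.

I_D = 0.161 mA

With gate tied to drain, V_GS = V_DS ≥ V_GS − V_th, so the device is in saturation.
k_n = μ_nC_ox · (W/L) = 4.476 mA/V².
KCL at the drain: ½ k_n (V_GS − V_th)² = (V_DD − V_GS)/R.
Let x = V_GS − 0.363. Then 43.6 x² + x − 3.407 = 0, giving x = 0.268 V (positive root), so V_GS = 0.631 V.
I_D = (V_DD − V_GS)/R = (3.77 − 0.631) / 19.5 = 0.161 mA.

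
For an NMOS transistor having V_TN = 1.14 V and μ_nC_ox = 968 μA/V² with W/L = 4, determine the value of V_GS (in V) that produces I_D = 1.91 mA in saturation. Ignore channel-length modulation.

k_n = μ_nC_ox · (W/L) = 3.872 mA/V².
In saturation I_D = ½ k_n (V_GS − V_TN)², so V_GS − V_TN = √(2 I_D / k_n) = √(2 × 1.91 / 3.872) = 0.993 V.
V_GS = 1.14 + 0.993 = 2.13 V.

V_GS = 2.13 V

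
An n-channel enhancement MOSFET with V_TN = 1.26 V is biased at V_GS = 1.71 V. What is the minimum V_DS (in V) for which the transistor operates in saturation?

The boundary between triode and saturation is V_DS = V_GS − V_TN = V_ov.
V_ov = 1.71 − 1.26 = 0.45 V.

V_DS,sat = 0.450 V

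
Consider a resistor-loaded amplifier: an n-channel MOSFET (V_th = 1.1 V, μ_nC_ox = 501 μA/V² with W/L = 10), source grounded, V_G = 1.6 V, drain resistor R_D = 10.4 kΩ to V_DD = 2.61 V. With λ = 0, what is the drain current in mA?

V_GS = V_G = 1.6 V, so V_ov = 1.6 − 1.1 = 0.5 V.
k_n = μ_nC_ox · (W/L) = 5.01 mA/V².
Assume saturation: I_D = ½ k_n V_ov² = 0.5 × 5.01 × 0.5² = 0.626 mA, giving V_DS = V_DD − I_D R_D = 2.61 − 0.626 × 10.4 = -3.9 V.
But -3.9 V < V_ov = 0.5 V, so the device is actually in triode.
In triode I_D = k_n[V_ov V_DS − ½ V_DS²] and I_D = (V_DD − V_DS)/R_D. Equating: 26.1 V_DS² − 27.05 V_DS + 2.61 = 0, giving V_DS = 0.108 V (the root below V_ov).
I_D = (2.61 − 0.108) / 10.4 = 0.241 mA.

I_D = 0.241 mA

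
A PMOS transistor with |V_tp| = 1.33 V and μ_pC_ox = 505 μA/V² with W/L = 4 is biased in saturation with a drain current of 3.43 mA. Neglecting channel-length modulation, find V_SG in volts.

k_p = μ_pC_ox · (W/L) = 2.02 mA/V².
In saturation I_D = ½ k_p (V_SG − |V_tp|)², so V_SG − |V_tp| = √(2 I_D / k_p) = √(2 × 3.43 / 2.02) = 1.84 V.
V_SG = 1.33 + 1.84 = 3.17 V.

V_SG = 3.17 V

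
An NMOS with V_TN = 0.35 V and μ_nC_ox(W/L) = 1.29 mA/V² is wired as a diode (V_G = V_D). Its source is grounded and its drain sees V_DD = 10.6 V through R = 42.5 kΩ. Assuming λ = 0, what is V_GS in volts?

With gate tied to drain, V_GS = V_DS ≥ V_GS − V_TN, so the device is in saturation.
KCL at the drain: ½ k_n (V_GS − V_TN)² = (V_DD − V_GS)/R.
Let x = V_GS − 0.35. Then 27.4 x² + x − 10.25 = 0, giving x = 0.594 V (positive root), so V_GS = 0.944 V.
I_D = (V_DD − V_GS)/R = (10.6 − 0.944) / 42.5 = 0.227 mA.

V_GS = 0.944 V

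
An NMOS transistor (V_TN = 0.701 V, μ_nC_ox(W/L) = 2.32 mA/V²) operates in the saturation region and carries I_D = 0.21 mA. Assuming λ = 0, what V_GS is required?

In saturation I_D = ½ k_n (V_GS − V_TN)², so V_GS − V_TN = √(2 I_D / k_n) = √(2 × 0.21 / 2.32) = 0.425 V.
V_GS = 0.701 + 0.425 = 1.13 V.

V_GS = 1.13 V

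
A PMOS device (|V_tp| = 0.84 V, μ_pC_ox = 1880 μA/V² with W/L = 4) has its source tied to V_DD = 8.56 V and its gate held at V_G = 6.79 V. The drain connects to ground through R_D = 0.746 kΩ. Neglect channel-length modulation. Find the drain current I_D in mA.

I_D = 3.25 mA

V_SG = V_DD − V_G = 8.56 − 6.79 = 1.77 V, so V_ov = 1.77 − 0.84 = 0.93 V.
k_p = μ_pC_ox · (W/L) = 7.52 mA/V².
Assume saturation: I_D = ½ k_p V_ov² = 0.5 × 7.52 × 0.93² = 3.25 mA, giving V_SD = V_DD − I_D R_D = 8.56 − 3.25 × 0.746 = 6.13 V.
V_SD = 6.13 V ≥ V_ov = 0.93 V, confirming saturation.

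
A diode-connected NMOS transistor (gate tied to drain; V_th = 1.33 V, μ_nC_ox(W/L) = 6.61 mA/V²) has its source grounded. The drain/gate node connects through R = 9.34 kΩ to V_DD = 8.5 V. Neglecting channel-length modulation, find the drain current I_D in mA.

I_D = 0.718 mA

With gate tied to drain, V_GS = V_DS ≥ V_GS − V_th, so the device is in saturation.
KCL at the drain: ½ k_n (V_GS − V_th)² = (V_DD − V_GS)/R.
Let x = V_GS − 1.33. Then 30.9 x² + x − 7.17 = 0, giving x = 0.466 V (positive root), so V_GS = 1.8 V.
I_D = (V_DD − V_GS)/R = (8.5 − 1.8) / 9.34 = 0.718 mA.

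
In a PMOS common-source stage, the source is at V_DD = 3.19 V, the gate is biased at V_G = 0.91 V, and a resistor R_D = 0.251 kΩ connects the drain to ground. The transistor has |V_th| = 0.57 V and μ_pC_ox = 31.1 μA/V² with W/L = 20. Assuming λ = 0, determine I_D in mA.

I_D = 0.909 mA

V_SG = V_DD − V_G = 3.19 − 0.91 = 2.28 V, so V_ov = 2.28 − 0.57 = 1.71 V.
k_p = μ_pC_ox · (W/L) = 0.622 mA/V².
Assume saturation: I_D = ½ k_p V_ov² = 0.5 × 0.622 × 1.71² = 0.909 mA, giving V_SD = V_DD − I_D R_D = 3.19 − 0.909 × 0.251 = 2.96 V.
V_SD = 2.96 V ≥ V_ov = 1.71 V, confirming saturation.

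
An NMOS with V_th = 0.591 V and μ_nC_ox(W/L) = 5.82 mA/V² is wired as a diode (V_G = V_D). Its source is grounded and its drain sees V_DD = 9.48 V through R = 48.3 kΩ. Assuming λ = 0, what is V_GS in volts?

V_GS = 0.839 V

With gate tied to drain, V_GS = V_DS ≥ V_GS − V_th, so the device is in saturation.
KCL at the drain: ½ k_n (V_GS − V_th)² = (V_DD − V_GS)/R.
Let x = V_GS − 0.591. Then 141 x² + x − 8.889 = 0, giving x = 0.248 V (positive root), so V_GS = 0.839 V.
I_D = (V_DD − V_GS)/R = (9.48 − 0.839) / 48.3 = 0.179 mA.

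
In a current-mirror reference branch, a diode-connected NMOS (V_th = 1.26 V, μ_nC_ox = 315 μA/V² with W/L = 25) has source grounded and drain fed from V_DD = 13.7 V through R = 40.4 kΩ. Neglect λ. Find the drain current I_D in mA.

I_D = 0.301 mA

With gate tied to drain, V_GS = V_DS ≥ V_GS − V_th, so the device is in saturation.
k_n = μ_nC_ox · (W/L) = 7.875 mA/V².
KCL at the drain: ½ k_n (V_GS − V_th)² = (V_DD − V_GS)/R.
Let x = V_GS − 1.26. Then 159 x² + x − 12.44 = 0, giving x = 0.277 V (positive root), so V_GS = 1.54 V.
I_D = (V_DD − V_GS)/R = (13.7 − 1.54) / 40.4 = 0.301 mA.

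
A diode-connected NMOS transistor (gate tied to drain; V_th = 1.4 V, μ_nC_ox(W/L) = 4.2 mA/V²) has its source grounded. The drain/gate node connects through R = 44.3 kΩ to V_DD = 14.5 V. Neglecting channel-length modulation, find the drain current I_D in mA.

I_D = 0.287 mA

With gate tied to drain, V_GS = V_DS ≥ V_GS − V_th, so the device is in saturation.
KCL at the drain: ½ k_n (V_GS − V_th)² = (V_DD − V_GS)/R.
Let x = V_GS − 1.4. Then 93 x² + x − 13.1 = 0, giving x = 0.37 V (positive root), so V_GS = 1.77 V.
I_D = (V_DD − V_GS)/R = (14.5 − 1.77) / 44.3 = 0.287 mA.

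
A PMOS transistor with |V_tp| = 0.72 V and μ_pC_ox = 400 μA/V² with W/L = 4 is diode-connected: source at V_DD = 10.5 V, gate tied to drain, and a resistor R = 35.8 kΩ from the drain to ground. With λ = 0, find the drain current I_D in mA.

With gate tied to drain, V_SG = V_SD ≥ V_SG − |V_tp|, so the device is in saturation.
k_p = μ_pC_ox · (W/L) = 1.6 mA/V².
KCL at the drain: ½ k_p (V_SG − |V_tp|)² = (V_DD − V_SG)/R.
Let x = V_SG − 0.72. Then 28.6 x² + x − 9.78 = 0, giving x = 0.567 V (positive root), so V_SG = 1.29 V.
I_D = (V_DD − V_SG)/R = (10.5 − 1.29) / 35.8 = 0.257 mA.

I_D = 0.257 mA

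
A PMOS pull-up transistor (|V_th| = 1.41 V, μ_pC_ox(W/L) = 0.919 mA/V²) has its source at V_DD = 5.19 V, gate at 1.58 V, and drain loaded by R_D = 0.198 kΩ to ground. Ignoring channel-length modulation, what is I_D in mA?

V_SG = V_DD − V_G = 5.19 − 1.58 = 3.61 V, so V_ov = 3.61 − 1.41 = 2.2 V.
Assume saturation: I_D = ½ k_p V_ov² = 0.5 × 0.919 × 2.2² = 2.22 mA, giving V_SD = V_DD − I_D R_D = 5.19 − 2.22 × 0.198 = 4.75 V.
V_SD = 4.75 V ≥ V_ov = 2.2 V, confirming saturation.

I_D = 2.22 mA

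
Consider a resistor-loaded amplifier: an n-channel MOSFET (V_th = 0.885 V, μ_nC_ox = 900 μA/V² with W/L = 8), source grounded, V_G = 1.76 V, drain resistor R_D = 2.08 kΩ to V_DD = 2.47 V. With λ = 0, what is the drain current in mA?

V_GS = V_G = 1.76 V, so V_ov = 1.76 − 0.885 = 0.875 V.
k_n = μ_nC_ox · (W/L) = 7.2 mA/V².
Assume saturation: I_D = ½ k_n V_ov² = 0.5 × 7.2 × 0.875² = 2.76 mA, giving V_DS = V_DD − I_D R_D = 2.47 − 2.76 × 2.08 = -3.26 V.
But -3.26 V < V_ov = 0.875 V, so the device is actually in triode.
In triode I_D = k_n[V_ov V_DS − ½ V_DS²] and I_D = (V_DD − V_DS)/R_D. Equating: 7.49 V_DS² − 14.1 V_DS + 2.47 = 0, giving V_DS = 0.195 V (the root below V_ov).
I_D = (2.47 − 0.195) / 2.08 = 1.09 mA.

I_D = 1.09 mA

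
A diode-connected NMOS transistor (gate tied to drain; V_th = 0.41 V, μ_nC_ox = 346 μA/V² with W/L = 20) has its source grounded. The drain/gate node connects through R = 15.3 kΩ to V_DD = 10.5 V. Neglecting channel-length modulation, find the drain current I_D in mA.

With gate tied to drain, V_GS = V_DS ≥ V_GS − V_th, so the device is in saturation.
k_n = μ_nC_ox · (W/L) = 6.92 mA/V².
KCL at the drain: ½ k_n (V_GS − V_th)² = (V_DD − V_GS)/R.
Let x = V_GS − 0.41. Then 52.9 x² + x − 10.09 = 0, giving x = 0.427 V (positive root), so V_GS = 0.837 V.
I_D = (V_DD − V_GS)/R = (10.5 − 0.837) / 15.3 = 0.632 mA.

I_D = 0.632 mA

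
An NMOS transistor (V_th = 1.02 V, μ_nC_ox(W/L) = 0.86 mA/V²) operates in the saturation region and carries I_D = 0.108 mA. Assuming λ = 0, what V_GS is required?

In saturation I_D = ½ k_n (V_GS − V_th)², so V_GS − V_th = √(2 I_D / k_n) = √(2 × 0.108 / 0.86) = 0.501 V.
V_GS = 1.02 + 0.501 = 1.52 V.

V_GS = 1.52 V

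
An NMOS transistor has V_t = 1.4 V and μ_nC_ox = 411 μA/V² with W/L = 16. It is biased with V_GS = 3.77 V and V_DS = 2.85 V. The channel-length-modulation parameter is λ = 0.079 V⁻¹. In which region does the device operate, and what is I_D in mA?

k_n = μ_nC_ox · (W/L) = 6.576 mA/V².
V_ov = V_GS − V_t = 3.77 − 1.4 = 2.37 V.
Since V_DS = 2.85 V ≥ V_ov = 2.37 V, the device is in saturation.
I_D = ½ k_n V_ov² (1 + λ V_DS) = 0.5 × 6.576 × 2.37² × (1 + 0.079 × 2.85) = 22.6 mA.

Saturation; I_D = 22.6 mA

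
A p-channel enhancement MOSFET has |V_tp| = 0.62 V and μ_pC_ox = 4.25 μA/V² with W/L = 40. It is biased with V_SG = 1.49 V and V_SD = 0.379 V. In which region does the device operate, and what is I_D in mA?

Triode; I_D = 0.0438 mA

k_p = μ_pC_ox · (W/L) = 0.17 mA/V².
V_ov = V_SG − |V_tp| = 1.49 − 0.62 = 0.87 V.
Since V_SD = 0.379 V < V_ov = 0.87 V, the device is in the triode region.
I_D = k_p [V_ov · V_SD − ½ V_SD²] = 0.17 × [0.87 × 0.379 − 0.5 × 0.379²] = 0.0438 mA.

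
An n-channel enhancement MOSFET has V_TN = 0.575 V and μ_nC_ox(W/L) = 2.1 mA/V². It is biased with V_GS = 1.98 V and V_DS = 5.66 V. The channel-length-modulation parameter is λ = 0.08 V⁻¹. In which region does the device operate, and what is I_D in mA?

Saturation; I_D = 3.01 mA

V_ov = V_GS − V_TN = 1.98 − 0.575 = 1.41 V.
Since V_DS = 5.66 V ≥ V_ov = 1.41 V, the device is in saturation.
I_D = ½ k_n V_ov² (1 + λ V_DS) = 0.5 × 2.1 × 1.41² × (1 + 0.08 × 5.66) = 3.01 mA.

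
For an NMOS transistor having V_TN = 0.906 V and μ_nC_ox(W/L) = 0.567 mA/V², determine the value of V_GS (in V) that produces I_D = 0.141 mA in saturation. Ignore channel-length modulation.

In saturation I_D = ½ k_n (V_GS − V_TN)², so V_GS − V_TN = √(2 I_D / k_n) = √(2 × 0.141 / 0.567) = 0.705 V.
V_GS = 0.906 + 0.705 = 1.61 V.

V_GS = 1.61 V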